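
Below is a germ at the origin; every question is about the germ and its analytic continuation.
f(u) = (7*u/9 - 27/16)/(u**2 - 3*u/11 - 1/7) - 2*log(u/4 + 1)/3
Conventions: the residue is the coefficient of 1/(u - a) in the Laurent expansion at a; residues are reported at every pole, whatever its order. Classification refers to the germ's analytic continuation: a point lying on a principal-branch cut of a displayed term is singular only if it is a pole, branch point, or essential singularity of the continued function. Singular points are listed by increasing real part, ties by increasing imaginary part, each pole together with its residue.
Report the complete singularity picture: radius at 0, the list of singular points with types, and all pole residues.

Radius of convergence at 0: -3/22 + (1/154)*sqrt(3829).
At -4: a logarithmic branch point.
At 3/22 - (1/154)*sqrt(3829): a pole of order 1; residue 7/18 + (835/26256)*sqrt(3829).
At 3/22 + (1/154)*sqrt(3829): a pole of order 1; residue 7/18 - (835/26256)*sqrt(3829).

Denominator factor (u**2 - 3*u/11 - 1/7): discriminant 547/847, real irrational roots 3/22 + (1/154)*sqrt(3829) and 3/22 - (1/154)*sqrt(3829); poles of order 1, moduli 3/22 + (1/154)*sqrt(3829) and -3/22 + (1/154)*sqrt(3829).
Branch term (-2/3)*log(1 - u/(-4)): its argument vanishes at u = -4, a logarithmic branch point, modulus 4.
The radius of convergence is the smallest modulus among the singular points: -3/22 + (1/154)*sqrt(3829).
The branch term is analytic at 3/22 - (1/154)*sqrt(3829) and contributes nothing to the residue; only the rational part matters.
The factor u**2 - 3*u/11 - 1/7 splits as (u - a)(u - a') with a = 3/22 - (1/154)*sqrt(3829), a' = 3/22 + (1/154)*sqrt(3829). At the order-1 pole a set g(u) = (u - a)*(rational part) = [7*u/9 - 27/16] / (u - a').
Simple pole: residue = g(a) at a = 3/22 - (1/154)*sqrt(3829), which is 7/18 + (835/26256)*sqrt(3829).
The branch term is analytic at 3/22 + (1/154)*sqrt(3829) and contributes nothing to the residue; only the rational part matters.
The factor u**2 - 3*u/11 - 1/7 splits as (u - a)(u - a') with a = 3/22 + (1/154)*sqrt(3829), a' = 3/22 - (1/154)*sqrt(3829). At the order-1 pole a set g(u) = (u - a)*(rational part) = [7*u/9 - 27/16] / (u - a').
Simple pole: residue = g(a) at a = 3/22 + (1/154)*sqrt(3829), which is 7/18 - (835/26256)*sqrt(3829).
List the singular points by increasing real part (a conjugate pair: the negative imaginary part first).


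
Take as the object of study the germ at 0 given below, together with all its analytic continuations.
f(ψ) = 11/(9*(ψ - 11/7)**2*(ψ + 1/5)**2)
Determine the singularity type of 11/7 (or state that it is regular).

The denominator factor ψ - 11/7 vanishes at 11/7 and appears to the power 2; the numerator there equals 11/9, nonzero, and no other factor vanishes.
Hence a pole whose order is the multiplicity, 2.

The point is a pole of order 2.


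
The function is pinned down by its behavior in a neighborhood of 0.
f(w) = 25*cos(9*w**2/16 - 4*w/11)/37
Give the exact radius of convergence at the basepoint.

The radius of convergence is infinite.

The factor cos(9*w**2/16 - 4*w/11) is entire and contributes no finite singular point.
The polynomial part has no poles.
No finite singular points: the Taylor series at 0 converges everywhere.


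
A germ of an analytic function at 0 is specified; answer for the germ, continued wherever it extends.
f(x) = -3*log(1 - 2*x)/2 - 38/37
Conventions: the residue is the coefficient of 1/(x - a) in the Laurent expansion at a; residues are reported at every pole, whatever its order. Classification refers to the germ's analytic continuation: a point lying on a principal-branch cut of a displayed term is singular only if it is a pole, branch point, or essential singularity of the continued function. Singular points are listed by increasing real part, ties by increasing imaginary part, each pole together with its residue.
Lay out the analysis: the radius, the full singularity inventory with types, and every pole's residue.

Radius of convergence at 0: 1/2.
At 1/2: a logarithmic branch point.

Branch term (-3/2)*log(1 - x/(1/2)): its argument vanishes at x = 1/2, a logarithmic branch point, modulus 1/2.
The radius of convergence is the smallest modulus among the singular points: 1/2.


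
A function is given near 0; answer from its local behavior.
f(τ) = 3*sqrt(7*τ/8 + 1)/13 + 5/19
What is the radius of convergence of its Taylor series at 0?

The radius of convergence is 8/7.

Branch term (3/13)*sqrt(1 - τ/(-8/7)): its argument vanishes at τ = -8/7, a square-root branch point, modulus 8/7.
The radius of convergence is the smallest modulus among the singular points: 8/7.


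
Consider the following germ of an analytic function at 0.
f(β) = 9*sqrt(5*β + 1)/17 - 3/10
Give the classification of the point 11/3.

The point is a regular point.

There is no denominator, hence no pole anywhere.
Branch term sqrt(1 - β/(-1/5)): argument at 11/3 is 58/3, nonzero, so 11/3 is not its branch point (a point on a principal cut is still regular for the continued germ).
So the germ continues analytically to 11/3.


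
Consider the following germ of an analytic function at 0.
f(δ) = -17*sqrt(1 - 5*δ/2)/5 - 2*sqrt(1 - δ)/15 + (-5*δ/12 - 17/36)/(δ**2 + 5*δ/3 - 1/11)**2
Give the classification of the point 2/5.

The term (-17/5)*sqrt(1 - δ/(2/5)) has argument 1 - 2/5/(2/5) = 0 at 2/5: a square-root (algebraic, two-sheeted) branch point; the remaining terms are analytic or single-valued there.

The point is an algebraic (square-root) branch point.


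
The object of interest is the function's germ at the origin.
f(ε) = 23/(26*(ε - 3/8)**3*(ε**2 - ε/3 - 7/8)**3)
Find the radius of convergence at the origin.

Denominator factor (ε**2 - ε/3 - 7/8)^3: discriminant 65/18, real irrational roots 1/6 + (1/12)*sqrt(130) and 1/6 - (1/12)*sqrt(130); poles of order 3, moduli 1/6 + (1/12)*sqrt(130) and -1/6 + (1/12)*sqrt(130).
Denominator factor (ε - 3/8)^3: pole of order 3 at 3/8, modulus 3/8.
The radius of convergence is the smallest modulus among the singular points: 3/8.

The radius of convergence is 3/8.


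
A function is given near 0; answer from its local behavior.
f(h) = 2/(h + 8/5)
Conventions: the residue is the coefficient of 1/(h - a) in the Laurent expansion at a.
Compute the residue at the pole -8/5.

At the order-1 pole -8/5 set g(h) = (h - (-8/5))*f(h) = 2.
Simple pole: residue = g(a) at a = -8/5, which is 2.

The residue is 2.


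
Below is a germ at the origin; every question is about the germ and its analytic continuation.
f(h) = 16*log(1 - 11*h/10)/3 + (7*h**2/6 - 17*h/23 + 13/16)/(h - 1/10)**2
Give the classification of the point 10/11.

The point is a logarithmic branch point.

The term (16/3)*log(1 - h/(10/11)) has argument 1 - 10/11/(10/11) = 0 at 10/11: a logarithmic (infinitely-sheeted) branch point; the remaining terms are analytic or single-valued there.


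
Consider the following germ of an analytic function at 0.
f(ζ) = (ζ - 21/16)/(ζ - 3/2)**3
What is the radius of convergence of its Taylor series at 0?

Denominator factor (ζ - 3/2)^3: pole of order 3 at 3/2, modulus 3/2.
The radius of convergence is the smallest modulus among the singular points: 3/2.

The radius of convergence is 3/2.


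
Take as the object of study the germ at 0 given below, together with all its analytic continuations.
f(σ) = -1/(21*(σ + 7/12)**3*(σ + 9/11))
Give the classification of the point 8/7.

Denominator factors: σ + 9/11 = 151/77 at σ = 8/7; σ + 7/12 = 145/84 at σ = 8/7 — none vanishes.
So the germ continues analytically to 8/7.

The point is a regular point.


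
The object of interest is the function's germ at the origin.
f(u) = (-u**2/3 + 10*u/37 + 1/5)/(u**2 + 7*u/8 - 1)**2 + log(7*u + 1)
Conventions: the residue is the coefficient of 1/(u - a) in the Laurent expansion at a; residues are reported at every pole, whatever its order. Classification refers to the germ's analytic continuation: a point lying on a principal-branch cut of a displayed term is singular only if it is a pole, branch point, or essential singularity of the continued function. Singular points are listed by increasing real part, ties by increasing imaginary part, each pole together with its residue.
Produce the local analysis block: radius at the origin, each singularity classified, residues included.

Radius of convergence at 0: 1/7.
At -7/16 - (1/16)*sqrt(305): a pole of order 2; residue (235904/51628875)*sqrt(305).
At -1/7: a logarithmic branch point.
At -7/16 + (1/16)*sqrt(305): a pole of order 2; residue -(235904/51628875)*sqrt(305).


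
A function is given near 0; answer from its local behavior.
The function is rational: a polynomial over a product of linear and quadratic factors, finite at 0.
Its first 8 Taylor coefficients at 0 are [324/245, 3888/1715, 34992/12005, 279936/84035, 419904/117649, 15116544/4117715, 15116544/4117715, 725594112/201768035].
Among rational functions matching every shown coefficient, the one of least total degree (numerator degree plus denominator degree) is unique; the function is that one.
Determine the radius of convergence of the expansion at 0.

The radius of convergence is 7/6.

No rational of total degree below 2 reproduces all 8 coefficients; solving the [0/2] Pade equations on them gives f(ε) = 9/(5*(ε - 7/6)**2), whose expansion matches every shown term.
Denominator factor (ε - 7/6)^2: pole of order 2 at 7/6, modulus 7/6.
The radius of convergence is the smallest modulus among the singular points: 7/6.


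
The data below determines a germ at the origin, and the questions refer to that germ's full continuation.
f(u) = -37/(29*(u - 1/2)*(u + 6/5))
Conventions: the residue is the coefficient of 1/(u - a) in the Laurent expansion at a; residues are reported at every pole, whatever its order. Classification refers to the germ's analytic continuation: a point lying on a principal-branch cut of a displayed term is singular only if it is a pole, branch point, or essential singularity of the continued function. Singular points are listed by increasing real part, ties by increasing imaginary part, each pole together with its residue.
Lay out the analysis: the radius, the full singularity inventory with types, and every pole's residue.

Denominator factor (u + 6/5): pole of order 1 at -6/5, modulus 6/5.
Denominator factor (u - 1/2): pole of order 1 at 1/2, modulus 1/2.
The radius of convergence is the smallest modulus among the singular points: 1/2.
At the order-1 pole -6/5 set g(u) = (u - (-6/5))*f(u) = -37/(29*(u - 1/2)).
Simple pole: residue = g(a) at a = -6/5, which is 370/493.
At the order-1 pole 1/2 set g(u) = (u - (1/2))*f(u) = -37/(29*(u + 6/5)).
Simple pole: residue = g(a) at a = 1/2, which is -370/493.
List the singular points by increasing real part (a conjugate pair: the negative imaginary part first).

Radius of convergence at 0: 1/2.
At -6/5: a pole of order 1; residue 370/493.
At 1/2: a pole of order 1; residue -370/493.


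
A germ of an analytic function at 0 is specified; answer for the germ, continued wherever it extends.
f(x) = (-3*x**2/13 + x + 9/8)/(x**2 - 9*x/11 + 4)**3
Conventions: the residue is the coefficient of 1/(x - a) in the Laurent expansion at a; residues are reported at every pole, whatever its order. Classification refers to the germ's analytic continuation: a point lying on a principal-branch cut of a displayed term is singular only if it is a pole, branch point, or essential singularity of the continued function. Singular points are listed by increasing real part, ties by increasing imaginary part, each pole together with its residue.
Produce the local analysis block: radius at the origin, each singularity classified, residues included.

Radius of convergence at 0: 2.
At (9/22) - ((1/22)*sqrt(1855))*i: a pole of order 3; residue ((60330237/331921271500)*sqrt(1855))*i.
At (9/22) + ((1/22)*sqrt(1855))*i: a pole of order 3; residue -((60330237/331921271500)*sqrt(1855))*i.


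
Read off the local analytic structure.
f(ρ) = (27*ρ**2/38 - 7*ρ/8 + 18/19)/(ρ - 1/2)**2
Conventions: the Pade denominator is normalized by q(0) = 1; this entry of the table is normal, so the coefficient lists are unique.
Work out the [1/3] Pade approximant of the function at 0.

Taylor coefficients needed (expand at 0): a_0 = 72/19, a_1 = 443/38, a_2 = 652/19, a_3 = 1722/19, a_4 = 4280/19.
Write the denominator as Q(ρ) = 1 + q1*ρ + q2*ρ^2 + q3*ρ^3. Requiring Q*f - P = O(ρ^5) with deg P <= 1 kills the coefficients of ρ^2..ρ^4 in Q*f:
  ρ^2: a_2 + q1*a_1 + q2*a_0 = 0, i.e. 652/19 + (443/38)*q1 + (72/19)*q2 = 0.
  ρ^3: a_3 + q1*a_2 + q2*a_1 + q3*a_0 = 0, i.e. 1722/19 + (652/19)*q1 + (443/38)*q2 + (72/19)*q3 = 0.
  ρ^4: a_4 + q1*a_3 + q2*a_2 + q3*a_1 = 0, i.e. 4280/19 + (1722/19)*q1 + (652/19)*q2 + (443/38)*q3 = 0.
Solving this linear system: q1 = -31150696/8016445, q2 = 23238292/8016445, q3 = 18870192/8016445.
The numerator is Q*f truncated at degree 1: P0 = a_0 = 72/19; P1 = a_1 + q1*a_0 = -934415089/304624910.

The Pade approximant has numerator coefficients [72/19, -934415089/304624910]; denominator coefficients [1, -31150696/8016445, 23238292/8016445, 18870192/8016445].


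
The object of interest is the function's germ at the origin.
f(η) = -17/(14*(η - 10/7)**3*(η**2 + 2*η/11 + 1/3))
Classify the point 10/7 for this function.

The denominator factor η - 10/7 vanishes at 10/7 and appears to the power 3; the numerator there equals -17/14, nonzero, and no other factor vanishes.
Hence a pole whose order is the multiplicity, 3.

The point is a pole of order 3.


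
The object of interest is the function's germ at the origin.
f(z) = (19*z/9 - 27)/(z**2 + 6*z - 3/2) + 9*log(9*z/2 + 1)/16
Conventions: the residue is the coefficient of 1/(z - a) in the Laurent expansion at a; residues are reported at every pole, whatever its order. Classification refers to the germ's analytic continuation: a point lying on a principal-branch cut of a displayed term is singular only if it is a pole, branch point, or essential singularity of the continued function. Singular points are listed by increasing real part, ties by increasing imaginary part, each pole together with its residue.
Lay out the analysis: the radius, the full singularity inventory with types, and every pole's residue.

Denominator factor (z**2 + 6*z - 3/2): discriminant 42, real irrational roots -3 + (1/2)*sqrt(42) and -3 - (1/2)*sqrt(42); poles of order 1, moduli -3 + (1/2)*sqrt(42) and 3 + (1/2)*sqrt(42).
Branch term (9/16)*log(1 - z/(-2/9)): its argument vanishes at z = -2/9, a logarithmic branch point, modulus 2/9.
The radius of convergence is the smallest modulus among the singular points: 2/9.
The branch term is analytic at -3 - (1/2)*sqrt(42) and contributes nothing to the residue; only the rational part matters.
The factor z**2 + 6*z - 3/2 splits as (z - a)(z - a') with a = -3 - (1/2)*sqrt(42), a' = -3 + (1/2)*sqrt(42). At the order-1 pole a set g(z) = (z - a)*(rational part) = [19*z/9 - 27] / (z - a').
Simple pole: residue = g(a) at a = -3 - (1/2)*sqrt(42), which is 19/18 + (50/63)*sqrt(42).
The branch term is analytic at -3 + (1/2)*sqrt(42) and contributes nothing to the residue; only the rational part matters.
The factor z**2 + 6*z - 3/2 splits as (z - a)(z - a') with a = -3 + (1/2)*sqrt(42), a' = -3 - (1/2)*sqrt(42). At the order-1 pole a set g(z) = (z - a)*(rational part) = [19*z/9 - 27] / (z - a').
Simple pole: residue = g(a) at a = -3 + (1/2)*sqrt(42), which is 19/18 - (50/63)*sqrt(42).
List the singular points by increasing real part (a conjugate pair: the negative imaginary part first).

Radius of convergence at 0: 2/9.
At -3 - (1/2)*sqrt(42): a pole of order 1; residue 19/18 + (50/63)*sqrt(42).
At -2/9: a logarithmic branch point.
At -3 + (1/2)*sqrt(42): a pole of order 1; residue 19/18 - (50/63)*sqrt(42).


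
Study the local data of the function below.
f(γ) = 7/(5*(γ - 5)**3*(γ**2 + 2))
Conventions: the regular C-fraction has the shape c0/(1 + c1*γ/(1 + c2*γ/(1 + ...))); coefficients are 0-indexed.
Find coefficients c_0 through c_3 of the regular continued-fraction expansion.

The regular C-fraction coefficients are [-7/1250, -3/5, 31/30, -499/930].

Taylor coefficients (expand at 0): a_0 = -7/1250, a_1 = -21/6250, a_2 = 91/62500, a_3 = 77/62500.
c0 = a_0 = -7/1250. Peel one level at a time: if S = 1 + c*γ/S' with S'(0) = 1, then c is the γ-coefficient of S and S' = c*γ/(S - 1).
S_1 = c0/f = 1 + (-3/5)*γ + (31/50)*γ^2 + ...; c1 = -3/5.
S_2 = c1*γ/(S_1 - 1) = 1 + (31/30)*γ + (499/900)*γ^2 + ...; c2 = 31/30.
S_3 = c2*γ/(S_2 - 1) = 1 + (-499/930)*γ + ...; c3 = -499/930.


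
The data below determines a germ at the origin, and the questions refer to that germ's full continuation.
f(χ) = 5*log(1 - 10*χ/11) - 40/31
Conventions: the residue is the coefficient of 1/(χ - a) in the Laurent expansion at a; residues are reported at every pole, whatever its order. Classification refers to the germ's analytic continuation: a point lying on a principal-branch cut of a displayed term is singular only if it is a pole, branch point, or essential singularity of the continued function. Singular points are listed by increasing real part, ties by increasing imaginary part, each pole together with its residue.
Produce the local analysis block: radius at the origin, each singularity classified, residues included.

Radius of convergence at 0: 11/10.
At 11/10: a logarithmic branch point.

Branch term (5)*log(1 - χ/(11/10)): its argument vanishes at χ = 11/10, a logarithmic branch point, modulus 11/10.
The radius of convergence is the smallest modulus among the singular points: 11/10.


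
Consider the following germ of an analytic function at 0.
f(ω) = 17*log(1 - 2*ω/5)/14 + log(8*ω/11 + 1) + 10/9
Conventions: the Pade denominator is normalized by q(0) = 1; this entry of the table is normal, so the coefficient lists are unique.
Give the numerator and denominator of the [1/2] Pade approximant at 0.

The Pade approximant has numerator coefficients [10/9, 49880767/68610465]; denominator coefficients [1, 475819/1089055, 13804083/59898025].

Taylor coefficients needed (expand at 0): a_0 = 10/9, a_1 = 93/385, a_2 = -7657/21175, a_3 = 119164/1164625.
Write the denominator as Q(ω) = 1 + q1*ω + q2*ω^2. Requiring Q*f - P = O(ω^4) with deg P <= 1 kills the coefficients of ω^2..ω^3 in Q*f:
  ω^2: a_2 + q1*a_1 + q2*a_0 = 0, i.e. -7657/21175 + (93/385)*q1 + (10/9)*q2 = 0.
  ω^3: a_3 + q1*a_2 + q2*a_1 = 0, i.e. 119164/1164625 + (-7657/21175)*q1 + (93/385)*q2 = 0.
Solving this linear system: q1 = 475819/1089055, q2 = 13804083/59898025.
The numerator is Q*f truncated at degree 1: P0 = a_0 = 10/9; P1 = a_1 + q1*a_0 = 49880767/68610465.


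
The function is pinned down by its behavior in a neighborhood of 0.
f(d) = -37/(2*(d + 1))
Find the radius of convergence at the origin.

The radius of convergence is 1.

Denominator factor (d + 1): pole of order 1 at -1, modulus 1.
The radius of convergence is the smallest modulus among the singular points: 1.


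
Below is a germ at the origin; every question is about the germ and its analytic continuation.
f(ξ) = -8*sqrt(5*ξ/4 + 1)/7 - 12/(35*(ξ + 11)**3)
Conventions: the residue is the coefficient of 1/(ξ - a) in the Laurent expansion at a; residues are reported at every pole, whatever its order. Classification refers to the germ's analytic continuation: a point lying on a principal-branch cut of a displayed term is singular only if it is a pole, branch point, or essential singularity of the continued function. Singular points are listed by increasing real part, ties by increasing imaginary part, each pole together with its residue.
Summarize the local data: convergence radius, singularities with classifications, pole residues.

Denominator factor (ξ + 11)^3: pole of order 3 at -11, modulus 11.
Branch term (-8/7)*sqrt(1 - ξ/(-4/5)): its argument vanishes at ξ = -4/5, a square-root branch point, modulus 4/5.
The radius of convergence is the smallest modulus among the singular points: 4/5.
The branch term is analytic at -11 and contributes nothing to the residue; only the rational part matters.
At the order-3 pole -11 set g(ξ) = (ξ - (-11))^3*(rational part) = -12/35.
Order-3 pole: residue = g''(a)/2; g''(-11) = 0, so the residue is 0.
List the singular points by increasing real part (a conjugate pair: the negative imaginary part first).

Radius of convergence at 0: 4/5.
At -11: a pole of order 3; residue 0.
At -4/5: an algebraic (square-root) branch point.


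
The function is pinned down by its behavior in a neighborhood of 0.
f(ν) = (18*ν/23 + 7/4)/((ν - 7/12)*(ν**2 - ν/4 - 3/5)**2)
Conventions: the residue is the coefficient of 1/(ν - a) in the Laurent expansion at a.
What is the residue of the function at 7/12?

The residue is 1644300/122567.

At the order-1 pole 7/12 set g(ν) = (ν - (7/12))*f(ν) = (18*ν/23 + 7/4)/(ν**2 - ν/4 - 3/5)**2.
Simple pole: residue = g(a) at a = 7/12, which is 1644300/122567.


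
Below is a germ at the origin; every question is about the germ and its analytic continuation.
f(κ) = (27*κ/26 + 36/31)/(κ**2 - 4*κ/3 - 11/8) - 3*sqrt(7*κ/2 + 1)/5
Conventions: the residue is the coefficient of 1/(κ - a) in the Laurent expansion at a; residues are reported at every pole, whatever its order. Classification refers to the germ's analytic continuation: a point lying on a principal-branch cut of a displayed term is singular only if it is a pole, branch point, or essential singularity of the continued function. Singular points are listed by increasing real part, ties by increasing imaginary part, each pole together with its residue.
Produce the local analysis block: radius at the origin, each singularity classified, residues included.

Denominator factor (κ**2 - 4*κ/3 - 11/8): discriminant 131/18, real irrational roots 2/3 + (1/12)*sqrt(262) and 2/3 - (1/12)*sqrt(262); poles of order 1, moduli 2/3 + (1/12)*sqrt(262) and -2/3 + (1/12)*sqrt(262).
Branch term (-3/5)*sqrt(1 - κ/(-2/7)): its argument vanishes at κ = -2/7, a square-root branch point, modulus 2/7.
The radius of convergence is the smallest modulus among the singular points: 2/7.
The branch term is analytic at 2/3 - (1/12)*sqrt(262) and contributes nothing to the residue; only the rational part matters.
The factor κ**2 - 4*κ/3 - 11/8 splits as (κ - a)(κ - a') with a = 2/3 - (1/12)*sqrt(262), a' = 2/3 + (1/12)*sqrt(262). At the order-1 pole a set g(κ) = (κ - a)*(rational part) = [27*κ/26 + 36/31] / (κ - a').
Simple pole: residue = g(a) at a = 2/3 - (1/12)*sqrt(262), which is 27/52 - (2241/52793)*sqrt(262).
The branch term is analytic at 2/3 + (1/12)*sqrt(262) and contributes nothing to the residue; only the rational part matters.
The factor κ**2 - 4*κ/3 - 11/8 splits as (κ - a)(κ - a') with a = 2/3 + (1/12)*sqrt(262), a' = 2/3 - (1/12)*sqrt(262). At the order-1 pole a set g(κ) = (κ - a)*(rational part) = [27*κ/26 + 36/31] / (κ - a').
Simple pole: residue = g(a) at a = 2/3 + (1/12)*sqrt(262), which is 27/52 + (2241/52793)*sqrt(262).
List the singular points by increasing real part (a conjugate pair: the negative imaginary part first).

Radius of convergence at 0: 2/7.
At 2/3 - (1/12)*sqrt(262): a pole of order 1; residue 27/52 - (2241/52793)*sqrt(262).
At -2/7: an algebraic (square-root) branch point.
At 2/3 + (1/12)*sqrt(262): a pole of order 1; residue 27/52 + (2241/52793)*sqrt(262).


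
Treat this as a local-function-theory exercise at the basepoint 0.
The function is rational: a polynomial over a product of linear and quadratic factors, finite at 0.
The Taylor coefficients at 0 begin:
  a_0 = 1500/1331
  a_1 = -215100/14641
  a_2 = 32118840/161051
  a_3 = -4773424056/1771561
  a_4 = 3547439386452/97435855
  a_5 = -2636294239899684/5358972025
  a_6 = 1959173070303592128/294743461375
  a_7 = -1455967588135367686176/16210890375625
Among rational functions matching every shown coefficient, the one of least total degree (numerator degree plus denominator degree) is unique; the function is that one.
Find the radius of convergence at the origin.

The radius of convergence is 3/5 - (1/30)*sqrt(249).

No rational of total degree below 5 reproduces all 8 coefficients; solving the [0/5] Pade equations on them gives f(n) = -1/((n - 11/5)**3*(n**2 + 6*n/5 + 1/12)), whose expansion matches every shown term.
Denominator factor (n**2 + 6*n/5 + 1/12): discriminant 83/75, real irrational roots -3/5 + (1/30)*sqrt(249) and -3/5 - (1/30)*sqrt(249); poles of order 1, moduli 3/5 - (1/30)*sqrt(249) and 3/5 + (1/30)*sqrt(249).
Denominator factor (n - 11/5)^3: pole of order 3 at 11/5, modulus 11/5.
The radius of convergence is the smallest modulus among the singular points: 3/5 - (1/30)*sqrt(249).


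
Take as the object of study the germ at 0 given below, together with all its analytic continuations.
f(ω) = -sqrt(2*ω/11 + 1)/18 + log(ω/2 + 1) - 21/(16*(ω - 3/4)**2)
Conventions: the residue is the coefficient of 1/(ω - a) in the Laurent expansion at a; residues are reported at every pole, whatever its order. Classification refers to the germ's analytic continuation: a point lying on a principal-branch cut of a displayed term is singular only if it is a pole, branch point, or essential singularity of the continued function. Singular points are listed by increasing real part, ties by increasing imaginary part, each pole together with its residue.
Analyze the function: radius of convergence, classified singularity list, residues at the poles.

Radius of convergence at 0: 3/4.
At -11/2: an algebraic (square-root) branch point.
At -2: a logarithmic branch point.
At 3/4: a pole of order 2; residue 0.

Denominator factor (ω - 3/4)^2: pole of order 2 at 3/4, modulus 3/4.
Branch term (1)*log(1 - ω/(-2)): its argument vanishes at ω = -2, a logarithmic branch point, modulus 2.
Branch term (-1/18)*sqrt(1 - ω/(-11/2)): its argument vanishes at ω = -11/2, a square-root branch point, modulus 11/2.
The radius of convergence is the smallest modulus among the singular points: 3/4.
The branch terms are analytic at 3/4 and contribute nothing to the residue; only the rational part matters.
At the order-2 pole 3/4 set g(ω) = (ω - (3/4))^2*(rational part) = -21/16.
Order-2 pole: residue = g'(a); g'(3/4) = 0, so the residue is 0.
List the singular points by increasing real part (a conjugate pair: the negative imaginary part first).


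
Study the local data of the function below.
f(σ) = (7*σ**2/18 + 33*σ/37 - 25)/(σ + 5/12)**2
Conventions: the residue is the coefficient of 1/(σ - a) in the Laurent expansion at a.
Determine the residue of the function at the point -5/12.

The residue is 2269/3996.

At the order-2 pole -5/12 set g(σ) = (σ - (-5/12))^2*f(σ) = 7*σ**2/18 + 33*σ/37 - 25.
Order-2 pole: residue = g'(a); g'(-5/12) = 2269/3996, so the residue is 2269/3996.


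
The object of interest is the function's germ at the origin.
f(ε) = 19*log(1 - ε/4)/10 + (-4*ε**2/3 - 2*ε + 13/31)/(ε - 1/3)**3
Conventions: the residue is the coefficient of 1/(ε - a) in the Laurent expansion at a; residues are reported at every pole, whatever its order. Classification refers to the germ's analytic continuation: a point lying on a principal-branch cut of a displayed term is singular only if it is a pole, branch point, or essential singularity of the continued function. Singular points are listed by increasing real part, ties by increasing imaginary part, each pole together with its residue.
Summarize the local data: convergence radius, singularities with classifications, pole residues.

Radius of convergence at 0: 1/3.
At 1/3: a pole of order 3; residue -4/3.
At 4: a logarithmic branch point.

Denominator factor (ε - 1/3)^3: pole of order 3 at 1/3, modulus 1/3.
Branch term (19/10)*log(1 - ε/(4)): its argument vanishes at ε = 4, a logarithmic branch point, modulus 4.
The radius of convergence is the smallest modulus among the singular points: 1/3.
The branch term is analytic at 1/3 and contributes nothing to the residue; only the rational part matters.
At the order-3 pole 1/3 set g(ε) = (ε - (1/3))^3*(rational part) = -4*ε**2/3 - 2*ε + 13/31.
Order-3 pole: residue = g''(a)/2; g''(1/3) = -8/3, so the residue is -4/3.
List the singular points by increasing real part (a conjugate pair: the negative imaginary part first).


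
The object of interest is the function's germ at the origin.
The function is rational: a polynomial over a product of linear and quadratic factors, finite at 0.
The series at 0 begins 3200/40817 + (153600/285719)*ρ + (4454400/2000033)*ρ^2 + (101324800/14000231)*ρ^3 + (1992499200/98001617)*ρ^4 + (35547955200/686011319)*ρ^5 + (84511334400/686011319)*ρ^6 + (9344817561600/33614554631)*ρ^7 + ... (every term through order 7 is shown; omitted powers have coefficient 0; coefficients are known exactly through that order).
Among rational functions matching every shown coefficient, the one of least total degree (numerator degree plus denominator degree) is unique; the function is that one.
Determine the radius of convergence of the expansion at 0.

No rational of total degree below 6 reproduces all 8 coefficients; solving the [0/6] Pade equations on them gives f(ρ) = 2/(17*(ρ - 7/10)**2*(ρ**2 - 7*ρ/2 + 7/4)**2), whose expansion matches every shown term.
Denominator factor (ρ - 7/10)^2: pole of order 2 at 7/10, modulus 7/10.
Denominator factor (ρ**2 - 7*ρ/2 + 7/4)^2: discriminant 21/4, real irrational roots 7/4 + (1/4)*sqrt(21) and 7/4 - (1/4)*sqrt(21); poles of order 2, moduli 7/4 + (1/4)*sqrt(21) and 7/4 - (1/4)*sqrt(21).
The radius of convergence is the smallest modulus among the singular points: 7/4 - (1/4)*sqrt(21).

The radius of convergence is 7/4 - (1/4)*sqrt(21).


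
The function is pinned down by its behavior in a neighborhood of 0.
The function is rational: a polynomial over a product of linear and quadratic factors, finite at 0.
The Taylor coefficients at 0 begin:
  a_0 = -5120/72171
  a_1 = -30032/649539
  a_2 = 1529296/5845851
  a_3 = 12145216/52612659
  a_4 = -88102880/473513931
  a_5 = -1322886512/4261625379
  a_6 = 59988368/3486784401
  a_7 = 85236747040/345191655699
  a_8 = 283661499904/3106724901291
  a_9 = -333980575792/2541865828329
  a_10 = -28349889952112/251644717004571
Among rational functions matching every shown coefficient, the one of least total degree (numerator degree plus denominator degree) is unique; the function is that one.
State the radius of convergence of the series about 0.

The radius of convergence is 3/2.

No rational of total degree below 9 reproduces all 11 coefficients; solving the [2/7] Pade equations on them gives f(ν) = (10*ν**2 + 11*ν/24 - 40/11)/((ν + 9/2)*(ν**2 - 3*ν/4 + 9/4)**3), whose expansion matches every shown term.
Denominator factor (ν**2 - 3*ν/4 + 9/4)^3: discriminant -135/16, complex-conjugate roots (3/8) + ((3/8)*sqrt(15))*i and (3/8) - ((3/8)*sqrt(15))*i; poles of order 3, moduli 3/2 and 3/2.
Denominator factor (ν + 9/2): pole of order 1 at -9/2, modulus 9/2.
The radius of convergence is the smallest modulus among the singular points: 3/2.


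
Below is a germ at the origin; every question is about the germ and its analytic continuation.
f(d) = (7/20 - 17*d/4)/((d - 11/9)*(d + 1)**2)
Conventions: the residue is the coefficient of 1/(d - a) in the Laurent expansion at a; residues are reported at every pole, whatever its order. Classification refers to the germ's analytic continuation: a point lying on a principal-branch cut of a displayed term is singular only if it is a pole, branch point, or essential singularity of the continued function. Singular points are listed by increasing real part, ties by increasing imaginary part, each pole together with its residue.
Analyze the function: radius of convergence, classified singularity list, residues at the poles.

Radius of convergence at 0: 1.
At -1: a pole of order 2; residue 981/1000.
At 11/9: a pole of order 1; residue -981/1000.

Denominator factor (d + 1)^2: pole of order 2 at -1, modulus 1.
Denominator factor (d - 11/9): pole of order 1 at 11/9, modulus 11/9.
The radius of convergence is the smallest modulus among the singular points: 1.
At the order-2 pole -1 set g(d) = (d - (-1))^2*f(d) = (7/20 - 17*d/4)/(d - 11/9).
Order-2 pole: residue = g'(a); g'(-1) = 981/1000, so the residue is 981/1000.
At the order-1 pole 11/9 set g(d) = (d - (11/9))*f(d) = (7/20 - 17*d/4)/(d + 1)**2.
Simple pole: residue = g(a) at a = 11/9, which is -981/1000.
List the singular points by increasing real part (a conjugate pair: the negative imaginary part first).


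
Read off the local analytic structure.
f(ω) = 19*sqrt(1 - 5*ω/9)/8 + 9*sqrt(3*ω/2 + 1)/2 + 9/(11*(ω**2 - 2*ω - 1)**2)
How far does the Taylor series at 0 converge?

The radius of convergence is -1 + sqrt(2).

Denominator factor (ω**2 - 2*ω - 1)^2: discriminant 8, real irrational roots 1 + sqrt(2) and 1 - sqrt(2); poles of order 2, moduli 1 + sqrt(2) and -1 + sqrt(2).
Branch term (9/2)*sqrt(1 - ω/(-2/3)): its argument vanishes at ω = -2/3, a square-root branch point, modulus 2/3.
Branch term (19/8)*sqrt(1 - ω/(9/5)): its argument vanishes at ω = 9/5, a square-root branch point, modulus 9/5.
The radius of convergence is the smallest modulus among the singular points: -1 + sqrt(2).


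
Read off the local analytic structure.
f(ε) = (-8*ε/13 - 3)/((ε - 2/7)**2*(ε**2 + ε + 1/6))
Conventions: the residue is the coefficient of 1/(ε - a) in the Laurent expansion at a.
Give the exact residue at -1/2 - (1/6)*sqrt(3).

The residue is -2619246/320437 + (2210292/320437)*sqrt(3).

The factor ε**2 + ε + 1/6 splits as (ε - a)(ε - a') with a = -1/2 - (1/6)*sqrt(3), a' = -1/2 + (1/6)*sqrt(3). At the order-1 pole a set g(ε) = (ε - a)*f(ε) = [(-8*ε/13 - 3)/(ε - 2/7)**2] / (ε - a').
Simple pole: residue = g(a) at a = -1/2 - (1/6)*sqrt(3), which is -2619246/320437 + (2210292/320437)*sqrt(3).


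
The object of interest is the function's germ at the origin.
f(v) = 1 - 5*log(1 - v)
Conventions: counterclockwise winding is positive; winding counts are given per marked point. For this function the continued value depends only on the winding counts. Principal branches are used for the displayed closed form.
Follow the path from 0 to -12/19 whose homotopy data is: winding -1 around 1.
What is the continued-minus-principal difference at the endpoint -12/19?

Continued minus principal equals (10)*pi*i.

The rational part is single-valued and drops out of the difference; each branch term changes only by its own monodromy.
(-5)*log(1 - v/(1)): each positive loop around 1 adds 2*pi*i to the log, so winding -1 contributes (-5)*(-1)*2*pi*i = (10)*pi*i.
Summing the contributions at v = -12/19 gives (10)*pi*i.


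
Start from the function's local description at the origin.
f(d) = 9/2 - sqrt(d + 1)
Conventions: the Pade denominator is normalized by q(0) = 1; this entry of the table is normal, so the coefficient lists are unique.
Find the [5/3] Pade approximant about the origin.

Taylor coefficients needed (expand at 0): a_0 = 7/2, a_1 = -1/2, a_2 = 1/8, a_3 = -1/16, a_4 = 5/128, a_5 = -7/256, a_6 = 21/1024, a_7 = -33/2048, a_8 = 429/32768.
Write the denominator as Q(d) = 1 + q1*d + q2*d^2 + q3*d^3. Requiring Q*f - P = O(d^9) with deg P <= 5 kills the coefficients of d^6..d^8 in Q*f:
  d^6: a_6 + q1*a_5 + q2*a_4 + q3*a_3 = 0, i.e. 21/1024 + (-7/256)*q1 + (5/128)*q2 + (-1/16)*q3 = 0.
  d^7: a_7 + q1*a_6 + q2*a_5 + q3*a_4 = 0, i.e. -33/2048 + (21/1024)*q1 + (-7/256)*q2 + (5/128)*q3 = 0.
  d^8: a_8 + q1*a_7 + q2*a_6 + q3*a_5 = 0, i.e. 429/32768 + (-33/2048)*q1 + (21/1024)*q2 + (-7/256)*q3 = 0.
Solving this linear system: q1 = 27/16, q2 = 27/32, q3 = 15/128.
The numerator is Q*f truncated at degree 5: P0 = a_0 = 7/2; P1 = a_1 + q1*a_0 = 173/32; P2 = a_2 + q1*a_1 + q2*a_0 = 143/64; P3 = a_3 + q1*a_2 + q2*a_1 + q3*a_0 = 35/256; P4 = a_4 + q1*a_3 + q2*a_2 + q3*a_1 = -5/256; P5 = a_5 + q1*a_4 + q2*a_3 + q3*a_2 = 1/2048.

The Pade approximant has numerator coefficients [7/2, 173/32, 143/64, 35/256, -5/256, 1/2048]; denominator coefficients [1, 27/16, 27/32, 15/128].


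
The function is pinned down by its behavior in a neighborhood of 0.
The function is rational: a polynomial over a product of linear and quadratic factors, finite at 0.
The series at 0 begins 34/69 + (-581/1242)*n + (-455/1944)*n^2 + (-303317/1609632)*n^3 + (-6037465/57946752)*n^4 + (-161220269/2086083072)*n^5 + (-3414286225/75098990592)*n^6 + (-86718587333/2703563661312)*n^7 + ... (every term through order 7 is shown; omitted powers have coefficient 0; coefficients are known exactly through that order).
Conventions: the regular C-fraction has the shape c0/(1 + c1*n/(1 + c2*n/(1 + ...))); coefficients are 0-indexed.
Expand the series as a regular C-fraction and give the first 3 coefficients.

The regular C-fraction coefficients are [34/69, 581/612, -4091/2822].

Taylor coefficients (read off): a_0 = 34/69, a_1 = -581/1242, a_2 = -455/1944.
c0 = a_0 = 34/69. Peel one level at a time: if S = 1 + c*n/S' with S'(0) = 1, then c is the n-coefficient of S and S' = c*n/(S - 1).
S_1 = c0/f = 1 + (581/612)*n + (28637/20808)*n^2 + ...; c1 = 581/612.
S_2 = c1*n/(S_1 - 1) = 1 + (-4091/2822)*n + ...; c2 = -4091/2822.


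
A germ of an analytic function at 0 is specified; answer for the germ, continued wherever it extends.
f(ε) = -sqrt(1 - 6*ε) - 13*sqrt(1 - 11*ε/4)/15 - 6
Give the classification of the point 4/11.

The term (-13/15)*sqrt(1 - ε/(4/11)) has argument 1 - 4/11/(4/11) = 0 at 4/11: a square-root (algebraic, two-sheeted) branch point; the remaining terms are analytic or single-valued there.

The point is an algebraic (square-root) branch point.


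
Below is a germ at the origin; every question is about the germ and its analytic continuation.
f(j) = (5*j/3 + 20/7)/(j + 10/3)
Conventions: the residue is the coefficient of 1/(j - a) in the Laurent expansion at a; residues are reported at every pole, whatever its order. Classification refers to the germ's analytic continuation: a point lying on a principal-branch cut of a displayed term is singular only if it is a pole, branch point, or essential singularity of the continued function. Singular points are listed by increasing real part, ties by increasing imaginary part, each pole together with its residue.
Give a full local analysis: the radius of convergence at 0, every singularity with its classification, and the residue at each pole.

Radius of convergence at 0: 10/3.
At -10/3: a pole of order 1; residue -170/63.

Denominator factor (j + 10/3): pole of order 1 at -10/3, modulus 10/3.
The radius of convergence is the smallest modulus among the singular points: 10/3.
At the order-1 pole -10/3 set g(j) = (j - (-10/3))*f(j) = 5*j/3 + 20/7.
Simple pole: residue = g(a) at a = -10/3, which is -170/63.


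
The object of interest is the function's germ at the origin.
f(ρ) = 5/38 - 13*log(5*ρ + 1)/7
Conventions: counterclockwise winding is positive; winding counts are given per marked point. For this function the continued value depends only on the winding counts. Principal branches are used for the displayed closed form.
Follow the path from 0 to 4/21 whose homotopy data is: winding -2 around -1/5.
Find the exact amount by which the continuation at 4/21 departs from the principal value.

Continued minus principal equals (52/7)*pi*i.

The rational part is single-valued and drops out of the difference; each branch term changes only by its own monodromy.
(-13/7)*log(1 - ρ/(-1/5)): each positive loop around -1/5 adds 2*pi*i to the log, so winding -2 contributes (-13/7)*(-2)*2*pi*i = (52/7)*pi*i.
Summing the contributions at ρ = 4/21 gives (52/7)*pi*i.


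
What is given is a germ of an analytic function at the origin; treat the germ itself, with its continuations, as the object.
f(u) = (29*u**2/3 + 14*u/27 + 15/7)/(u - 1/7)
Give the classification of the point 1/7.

The point is a pole of order 1.

The denominator factor u - 1/7 vanishes at 1/7 and appears to the power 1; the numerator there equals 3194/1323, nonzero, and no other factor vanishes.
Hence a pole whose order is the multiplicity, 1.


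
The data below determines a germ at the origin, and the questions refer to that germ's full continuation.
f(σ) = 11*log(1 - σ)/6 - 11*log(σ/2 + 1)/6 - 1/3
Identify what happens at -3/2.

There is no denominator, hence no pole anywhere.
Branch term log(1 - σ/(1)): argument at -3/2 is 5/2, nonzero, so -3/2 is not its branch point (a point on a principal cut is still regular for the continued germ).
Branch term log(1 - σ/(-2)): argument at -3/2 is 1/4, nonzero, so -3/2 is not its branch point (a point on a principal cut is still regular for the continued germ).
So the germ continues analytically to -3/2.

The point is a regular point.
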